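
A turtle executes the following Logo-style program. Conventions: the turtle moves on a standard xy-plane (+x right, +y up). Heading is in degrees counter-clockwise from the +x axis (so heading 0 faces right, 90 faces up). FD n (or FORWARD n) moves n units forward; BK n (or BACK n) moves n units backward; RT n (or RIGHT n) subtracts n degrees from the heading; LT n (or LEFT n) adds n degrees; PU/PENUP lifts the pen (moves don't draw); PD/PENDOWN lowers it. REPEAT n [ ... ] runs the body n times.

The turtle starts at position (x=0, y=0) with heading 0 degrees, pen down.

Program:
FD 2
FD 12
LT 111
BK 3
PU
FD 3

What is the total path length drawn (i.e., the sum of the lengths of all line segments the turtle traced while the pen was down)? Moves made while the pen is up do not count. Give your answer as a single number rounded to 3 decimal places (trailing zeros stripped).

Executing turtle program step by step:
Start: pos=(0,0), heading=0, pen down
FD 2: (0,0) -> (2,0) [heading=0, draw]
FD 12: (2,0) -> (14,0) [heading=0, draw]
LT 111: heading 0 -> 111
BK 3: (14,0) -> (15.075,-2.801) [heading=111, draw]
PU: pen up
FD 3: (15.075,-2.801) -> (14,0) [heading=111, move]
Final: pos=(14,0), heading=111, 3 segment(s) drawn

Segment lengths:
  seg 1: (0,0) -> (2,0), length = 2
  seg 2: (2,0) -> (14,0), length = 12
  seg 3: (14,0) -> (15.075,-2.801), length = 3
Total = 17

Answer: 17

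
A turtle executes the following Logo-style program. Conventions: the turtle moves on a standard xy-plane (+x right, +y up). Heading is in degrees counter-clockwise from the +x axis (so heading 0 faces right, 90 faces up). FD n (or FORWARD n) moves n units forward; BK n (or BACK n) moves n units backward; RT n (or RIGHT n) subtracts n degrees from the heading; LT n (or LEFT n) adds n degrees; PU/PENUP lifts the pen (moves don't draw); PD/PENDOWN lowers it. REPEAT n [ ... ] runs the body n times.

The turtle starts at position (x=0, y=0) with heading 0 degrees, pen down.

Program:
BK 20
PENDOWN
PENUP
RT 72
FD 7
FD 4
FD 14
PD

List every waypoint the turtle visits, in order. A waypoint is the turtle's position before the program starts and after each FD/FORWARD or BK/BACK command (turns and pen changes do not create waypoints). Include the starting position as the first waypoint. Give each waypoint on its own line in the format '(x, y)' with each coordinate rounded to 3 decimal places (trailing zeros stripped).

Executing turtle program step by step:
Start: pos=(0,0), heading=0, pen down
BK 20: (0,0) -> (-20,0) [heading=0, draw]
PD: pen down
PU: pen up
RT 72: heading 0 -> 288
FD 7: (-20,0) -> (-17.837,-6.657) [heading=288, move]
FD 4: (-17.837,-6.657) -> (-16.601,-10.462) [heading=288, move]
FD 14: (-16.601,-10.462) -> (-12.275,-23.776) [heading=288, move]
PD: pen down
Final: pos=(-12.275,-23.776), heading=288, 1 segment(s) drawn
Waypoints (5 total):
(0, 0)
(-20, 0)
(-17.837, -6.657)
(-16.601, -10.462)
(-12.275, -23.776)

Answer: (0, 0)
(-20, 0)
(-17.837, -6.657)
(-16.601, -10.462)
(-12.275, -23.776)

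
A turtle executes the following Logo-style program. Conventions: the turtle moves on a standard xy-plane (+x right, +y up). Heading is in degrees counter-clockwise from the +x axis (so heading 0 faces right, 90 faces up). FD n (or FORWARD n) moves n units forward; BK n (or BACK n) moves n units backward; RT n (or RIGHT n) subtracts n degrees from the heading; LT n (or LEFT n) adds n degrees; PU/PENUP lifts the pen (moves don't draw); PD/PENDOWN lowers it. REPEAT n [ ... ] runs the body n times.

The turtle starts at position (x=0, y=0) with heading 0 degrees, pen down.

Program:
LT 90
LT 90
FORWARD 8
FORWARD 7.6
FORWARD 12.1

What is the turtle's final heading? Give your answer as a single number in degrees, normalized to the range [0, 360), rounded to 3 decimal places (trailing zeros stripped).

Executing turtle program step by step:
Start: pos=(0,0), heading=0, pen down
LT 90: heading 0 -> 90
LT 90: heading 90 -> 180
FD 8: (0,0) -> (-8,0) [heading=180, draw]
FD 7.6: (-8,0) -> (-15.6,0) [heading=180, draw]
FD 12.1: (-15.6,0) -> (-27.7,0) [heading=180, draw]
Final: pos=(-27.7,0), heading=180, 3 segment(s) drawn

Answer: 180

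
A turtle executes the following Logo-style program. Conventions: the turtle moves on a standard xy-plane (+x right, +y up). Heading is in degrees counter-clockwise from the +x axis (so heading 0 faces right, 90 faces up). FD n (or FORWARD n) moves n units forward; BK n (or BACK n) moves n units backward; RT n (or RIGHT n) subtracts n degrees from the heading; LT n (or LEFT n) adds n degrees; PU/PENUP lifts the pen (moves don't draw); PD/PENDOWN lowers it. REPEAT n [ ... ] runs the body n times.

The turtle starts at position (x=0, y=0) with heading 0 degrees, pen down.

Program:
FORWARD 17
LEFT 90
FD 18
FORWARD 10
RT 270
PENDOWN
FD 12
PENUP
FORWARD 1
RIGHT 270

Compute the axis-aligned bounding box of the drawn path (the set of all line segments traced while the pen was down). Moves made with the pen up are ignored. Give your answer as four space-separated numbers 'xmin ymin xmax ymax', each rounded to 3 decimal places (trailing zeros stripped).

Answer: 0 0 17 28

Derivation:
Executing turtle program step by step:
Start: pos=(0,0), heading=0, pen down
FD 17: (0,0) -> (17,0) [heading=0, draw]
LT 90: heading 0 -> 90
FD 18: (17,0) -> (17,18) [heading=90, draw]
FD 10: (17,18) -> (17,28) [heading=90, draw]
RT 270: heading 90 -> 180
PD: pen down
FD 12: (17,28) -> (5,28) [heading=180, draw]
PU: pen up
FD 1: (5,28) -> (4,28) [heading=180, move]
RT 270: heading 180 -> 270
Final: pos=(4,28), heading=270, 4 segment(s) drawn

Segment endpoints: x in {0, 5, 17}, y in {0, 18, 28}
xmin=0, ymin=0, xmax=17, ymax=28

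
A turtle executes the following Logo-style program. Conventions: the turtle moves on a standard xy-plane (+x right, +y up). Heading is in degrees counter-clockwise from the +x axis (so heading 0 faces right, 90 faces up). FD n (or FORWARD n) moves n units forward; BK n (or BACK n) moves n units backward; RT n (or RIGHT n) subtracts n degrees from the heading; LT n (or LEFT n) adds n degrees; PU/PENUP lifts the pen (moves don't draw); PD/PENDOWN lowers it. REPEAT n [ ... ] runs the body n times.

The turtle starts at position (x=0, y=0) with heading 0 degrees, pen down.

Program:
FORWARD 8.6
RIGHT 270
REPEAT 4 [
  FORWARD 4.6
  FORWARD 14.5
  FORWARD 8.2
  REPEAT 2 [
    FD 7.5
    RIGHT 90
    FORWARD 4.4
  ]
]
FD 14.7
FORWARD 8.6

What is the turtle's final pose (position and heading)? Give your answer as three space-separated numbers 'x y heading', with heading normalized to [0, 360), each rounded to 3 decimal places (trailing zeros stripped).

Executing turtle program step by step:
Start: pos=(0,0), heading=0, pen down
FD 8.6: (0,0) -> (8.6,0) [heading=0, draw]
RT 270: heading 0 -> 90
REPEAT 4 [
  -- iteration 1/4 --
  FD 4.6: (8.6,0) -> (8.6,4.6) [heading=90, draw]
  FD 14.5: (8.6,4.6) -> (8.6,19.1) [heading=90, draw]
  FD 8.2: (8.6,19.1) -> (8.6,27.3) [heading=90, draw]
  REPEAT 2 [
    -- iteration 1/2 --
    FD 7.5: (8.6,27.3) -> (8.6,34.8) [heading=90, draw]
    RT 90: heading 90 -> 0
    FD 4.4: (8.6,34.8) -> (13,34.8) [heading=0, draw]
    -- iteration 2/2 --
    FD 7.5: (13,34.8) -> (20.5,34.8) [heading=0, draw]
    RT 90: heading 0 -> 270
    FD 4.4: (20.5,34.8) -> (20.5,30.4) [heading=270, draw]
  ]
  -- iteration 2/4 --
  FD 4.6: (20.5,30.4) -> (20.5,25.8) [heading=270, draw]
  FD 14.5: (20.5,25.8) -> (20.5,11.3) [heading=270, draw]
  FD 8.2: (20.5,11.3) -> (20.5,3.1) [heading=270, draw]
  REPEAT 2 [
    -- iteration 1/2 --
    FD 7.5: (20.5,3.1) -> (20.5,-4.4) [heading=270, draw]
    RT 90: heading 270 -> 180
    FD 4.4: (20.5,-4.4) -> (16.1,-4.4) [heading=180, draw]
    -- iteration 2/2 --
    FD 7.5: (16.1,-4.4) -> (8.6,-4.4) [heading=180, draw]
    RT 90: heading 180 -> 90
    FD 4.4: (8.6,-4.4) -> (8.6,0) [heading=90, draw]
  ]
  -- iteration 3/4 --
  FD 4.6: (8.6,0) -> (8.6,4.6) [heading=90, draw]
  FD 14.5: (8.6,4.6) -> (8.6,19.1) [heading=90, draw]
  FD 8.2: (8.6,19.1) -> (8.6,27.3) [heading=90, draw]
  REPEAT 2 [
    -- iteration 1/2 --
    FD 7.5: (8.6,27.3) -> (8.6,34.8) [heading=90, draw]
    RT 90: heading 90 -> 0
    FD 4.4: (8.6,34.8) -> (13,34.8) [heading=0, draw]
    -- iteration 2/2 --
    FD 7.5: (13,34.8) -> (20.5,34.8) [heading=0, draw]
    RT 90: heading 0 -> 270
    FD 4.4: (20.5,34.8) -> (20.5,30.4) [heading=270, draw]
  ]
  -- iteration 4/4 --
  FD 4.6: (20.5,30.4) -> (20.5,25.8) [heading=270, draw]
  FD 14.5: (20.5,25.8) -> (20.5,11.3) [heading=270, draw]
  FD 8.2: (20.5,11.3) -> (20.5,3.1) [heading=270, draw]
  REPEAT 2 [
    -- iteration 1/2 --
    FD 7.5: (20.5,3.1) -> (20.5,-4.4) [heading=270, draw]
    RT 90: heading 270 -> 180
    FD 4.4: (20.5,-4.4) -> (16.1,-4.4) [heading=180, draw]
    -- iteration 2/2 --
    FD 7.5: (16.1,-4.4) -> (8.6,-4.4) [heading=180, draw]
    RT 90: heading 180 -> 90
    FD 4.4: (8.6,-4.4) -> (8.6,0) [heading=90, draw]
  ]
]
FD 14.7: (8.6,0) -> (8.6,14.7) [heading=90, draw]
FD 8.6: (8.6,14.7) -> (8.6,23.3) [heading=90, draw]
Final: pos=(8.6,23.3), heading=90, 31 segment(s) drawn

Answer: 8.6 23.3 90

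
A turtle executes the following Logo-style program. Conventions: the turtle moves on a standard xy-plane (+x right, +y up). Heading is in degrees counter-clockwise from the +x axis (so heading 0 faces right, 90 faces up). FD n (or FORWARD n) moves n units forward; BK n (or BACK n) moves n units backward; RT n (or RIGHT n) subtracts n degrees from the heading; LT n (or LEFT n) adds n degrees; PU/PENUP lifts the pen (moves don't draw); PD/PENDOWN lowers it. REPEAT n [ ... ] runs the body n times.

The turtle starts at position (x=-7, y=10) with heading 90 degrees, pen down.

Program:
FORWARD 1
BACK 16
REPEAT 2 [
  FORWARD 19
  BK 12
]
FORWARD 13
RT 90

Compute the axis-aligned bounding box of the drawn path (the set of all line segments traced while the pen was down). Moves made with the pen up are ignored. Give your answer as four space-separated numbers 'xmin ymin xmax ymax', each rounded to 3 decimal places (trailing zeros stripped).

Executing turtle program step by step:
Start: pos=(-7,10), heading=90, pen down
FD 1: (-7,10) -> (-7,11) [heading=90, draw]
BK 16: (-7,11) -> (-7,-5) [heading=90, draw]
REPEAT 2 [
  -- iteration 1/2 --
  FD 19: (-7,-5) -> (-7,14) [heading=90, draw]
  BK 12: (-7,14) -> (-7,2) [heading=90, draw]
  -- iteration 2/2 --
  FD 19: (-7,2) -> (-7,21) [heading=90, draw]
  BK 12: (-7,21) -> (-7,9) [heading=90, draw]
]
FD 13: (-7,9) -> (-7,22) [heading=90, draw]
RT 90: heading 90 -> 0
Final: pos=(-7,22), heading=0, 7 segment(s) drawn

Segment endpoints: x in {-7, -7}, y in {-5, 2, 9, 10, 11, 14, 21, 22}
xmin=-7, ymin=-5, xmax=-7, ymax=22

Answer: -7 -5 -7 22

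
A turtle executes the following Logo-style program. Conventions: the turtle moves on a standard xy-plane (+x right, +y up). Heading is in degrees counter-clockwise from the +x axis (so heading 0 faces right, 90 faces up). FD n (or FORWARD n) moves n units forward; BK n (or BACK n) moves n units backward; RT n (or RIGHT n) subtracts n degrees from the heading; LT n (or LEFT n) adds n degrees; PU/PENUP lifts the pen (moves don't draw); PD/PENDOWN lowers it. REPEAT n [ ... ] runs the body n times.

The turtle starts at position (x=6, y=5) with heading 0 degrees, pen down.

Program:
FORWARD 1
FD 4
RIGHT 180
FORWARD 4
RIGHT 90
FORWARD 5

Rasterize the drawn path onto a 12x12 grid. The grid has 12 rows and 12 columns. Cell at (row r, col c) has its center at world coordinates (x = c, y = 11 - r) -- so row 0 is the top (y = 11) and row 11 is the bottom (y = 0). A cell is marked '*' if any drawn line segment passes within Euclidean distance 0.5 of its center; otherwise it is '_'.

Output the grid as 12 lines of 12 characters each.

Segment 0: (6,5) -> (7,5)
Segment 1: (7,5) -> (11,5)
Segment 2: (11,5) -> (7,5)
Segment 3: (7,5) -> (7,10)

Answer: ____________
_______*____
_______*____
_______*____
_______*____
_______*____
______******
____________
____________
____________
____________
____________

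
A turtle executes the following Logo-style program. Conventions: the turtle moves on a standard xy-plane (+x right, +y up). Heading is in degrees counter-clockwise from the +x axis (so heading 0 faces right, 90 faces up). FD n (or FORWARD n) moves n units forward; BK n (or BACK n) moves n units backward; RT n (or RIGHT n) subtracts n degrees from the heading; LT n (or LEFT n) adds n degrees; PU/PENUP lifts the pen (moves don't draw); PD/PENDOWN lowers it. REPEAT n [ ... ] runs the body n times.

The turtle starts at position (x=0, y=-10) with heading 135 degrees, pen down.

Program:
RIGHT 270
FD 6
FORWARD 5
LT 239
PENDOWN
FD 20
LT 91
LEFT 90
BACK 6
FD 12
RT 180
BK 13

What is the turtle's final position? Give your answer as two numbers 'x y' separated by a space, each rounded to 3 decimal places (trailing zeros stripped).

Answer: -7.699 -16.725

Derivation:
Executing turtle program step by step:
Start: pos=(0,-10), heading=135, pen down
RT 270: heading 135 -> 225
FD 6: (0,-10) -> (-4.243,-14.243) [heading=225, draw]
FD 5: (-4.243,-14.243) -> (-7.778,-17.778) [heading=225, draw]
LT 239: heading 225 -> 104
PD: pen down
FD 20: (-7.778,-17.778) -> (-12.617,1.628) [heading=104, draw]
LT 91: heading 104 -> 195
LT 90: heading 195 -> 285
BK 6: (-12.617,1.628) -> (-14.17,7.423) [heading=285, draw]
FD 12: (-14.17,7.423) -> (-11.064,-4.168) [heading=285, draw]
RT 180: heading 285 -> 105
BK 13: (-11.064,-4.168) -> (-7.699,-16.725) [heading=105, draw]
Final: pos=(-7.699,-16.725), heading=105, 6 segment(s) drawn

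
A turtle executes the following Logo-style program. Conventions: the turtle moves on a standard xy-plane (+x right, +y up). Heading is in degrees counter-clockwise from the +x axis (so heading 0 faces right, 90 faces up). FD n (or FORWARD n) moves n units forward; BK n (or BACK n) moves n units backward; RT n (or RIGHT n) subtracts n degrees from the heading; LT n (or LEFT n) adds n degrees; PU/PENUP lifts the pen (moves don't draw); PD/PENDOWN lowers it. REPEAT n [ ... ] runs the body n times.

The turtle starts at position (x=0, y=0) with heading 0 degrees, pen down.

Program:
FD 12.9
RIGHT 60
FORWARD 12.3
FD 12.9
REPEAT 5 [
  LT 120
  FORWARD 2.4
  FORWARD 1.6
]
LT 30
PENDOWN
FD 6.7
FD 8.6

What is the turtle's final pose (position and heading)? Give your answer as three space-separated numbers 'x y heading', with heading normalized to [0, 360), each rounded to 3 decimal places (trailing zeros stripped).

Executing turtle program step by step:
Start: pos=(0,0), heading=0, pen down
FD 12.9: (0,0) -> (12.9,0) [heading=0, draw]
RT 60: heading 0 -> 300
FD 12.3: (12.9,0) -> (19.05,-10.652) [heading=300, draw]
FD 12.9: (19.05,-10.652) -> (25.5,-21.824) [heading=300, draw]
REPEAT 5 [
  -- iteration 1/5 --
  LT 120: heading 300 -> 60
  FD 2.4: (25.5,-21.824) -> (26.7,-19.745) [heading=60, draw]
  FD 1.6: (26.7,-19.745) -> (27.5,-18.36) [heading=60, draw]
  -- iteration 2/5 --
  LT 120: heading 60 -> 180
  FD 2.4: (27.5,-18.36) -> (25.1,-18.36) [heading=180, draw]
  FD 1.6: (25.1,-18.36) -> (23.5,-18.36) [heading=180, draw]
  -- iteration 3/5 --
  LT 120: heading 180 -> 300
  FD 2.4: (23.5,-18.36) -> (24.7,-20.438) [heading=300, draw]
  FD 1.6: (24.7,-20.438) -> (25.5,-21.824) [heading=300, draw]
  -- iteration 4/5 --
  LT 120: heading 300 -> 60
  FD 2.4: (25.5,-21.824) -> (26.7,-19.745) [heading=60, draw]
  FD 1.6: (26.7,-19.745) -> (27.5,-18.36) [heading=60, draw]
  -- iteration 5/5 --
  LT 120: heading 60 -> 180
  FD 2.4: (27.5,-18.36) -> (25.1,-18.36) [heading=180, draw]
  FD 1.6: (25.1,-18.36) -> (23.5,-18.36) [heading=180, draw]
]
LT 30: heading 180 -> 210
PD: pen down
FD 6.7: (23.5,-18.36) -> (17.698,-21.71) [heading=210, draw]
FD 8.6: (17.698,-21.71) -> (10.25,-26.01) [heading=210, draw]
Final: pos=(10.25,-26.01), heading=210, 15 segment(s) drawn

Answer: 10.25 -26.01 210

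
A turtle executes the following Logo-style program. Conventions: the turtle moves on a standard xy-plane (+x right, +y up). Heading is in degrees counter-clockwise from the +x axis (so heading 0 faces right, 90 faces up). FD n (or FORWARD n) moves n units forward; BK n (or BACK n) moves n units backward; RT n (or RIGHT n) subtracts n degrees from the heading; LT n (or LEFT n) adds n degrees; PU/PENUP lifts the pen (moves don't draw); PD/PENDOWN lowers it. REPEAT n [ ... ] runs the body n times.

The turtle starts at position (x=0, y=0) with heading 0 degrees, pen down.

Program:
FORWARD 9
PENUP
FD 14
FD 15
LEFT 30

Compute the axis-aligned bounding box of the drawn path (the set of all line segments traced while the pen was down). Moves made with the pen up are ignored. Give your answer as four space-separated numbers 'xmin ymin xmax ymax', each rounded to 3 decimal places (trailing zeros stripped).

Executing turtle program step by step:
Start: pos=(0,0), heading=0, pen down
FD 9: (0,0) -> (9,0) [heading=0, draw]
PU: pen up
FD 14: (9,0) -> (23,0) [heading=0, move]
FD 15: (23,0) -> (38,0) [heading=0, move]
LT 30: heading 0 -> 30
Final: pos=(38,0), heading=30, 1 segment(s) drawn

Segment endpoints: x in {0, 9}, y in {0}
xmin=0, ymin=0, xmax=9, ymax=0

Answer: 0 0 9 0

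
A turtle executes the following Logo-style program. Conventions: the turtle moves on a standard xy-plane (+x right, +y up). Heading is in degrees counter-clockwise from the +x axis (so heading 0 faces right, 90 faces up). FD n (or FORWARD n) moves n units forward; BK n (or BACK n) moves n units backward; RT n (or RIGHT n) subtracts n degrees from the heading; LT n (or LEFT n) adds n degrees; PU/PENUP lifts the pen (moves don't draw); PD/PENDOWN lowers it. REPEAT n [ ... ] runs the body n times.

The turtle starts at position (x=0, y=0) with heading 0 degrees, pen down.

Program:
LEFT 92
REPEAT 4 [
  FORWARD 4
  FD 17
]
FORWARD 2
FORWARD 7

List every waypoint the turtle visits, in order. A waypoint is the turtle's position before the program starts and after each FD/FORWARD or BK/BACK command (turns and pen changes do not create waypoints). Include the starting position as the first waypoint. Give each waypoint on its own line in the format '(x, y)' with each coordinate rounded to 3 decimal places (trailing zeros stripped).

Answer: (0, 0)
(-0.14, 3.998)
(-0.733, 20.987)
(-0.872, 24.985)
(-1.466, 41.974)
(-1.605, 45.972)
(-2.199, 62.962)
(-2.338, 66.959)
(-2.932, 83.949)
(-3.001, 85.948)
(-3.246, 92.943)

Derivation:
Executing turtle program step by step:
Start: pos=(0,0), heading=0, pen down
LT 92: heading 0 -> 92
REPEAT 4 [
  -- iteration 1/4 --
  FD 4: (0,0) -> (-0.14,3.998) [heading=92, draw]
  FD 17: (-0.14,3.998) -> (-0.733,20.987) [heading=92, draw]
  -- iteration 2/4 --
  FD 4: (-0.733,20.987) -> (-0.872,24.985) [heading=92, draw]
  FD 17: (-0.872,24.985) -> (-1.466,41.974) [heading=92, draw]
  -- iteration 3/4 --
  FD 4: (-1.466,41.974) -> (-1.605,45.972) [heading=92, draw]
  FD 17: (-1.605,45.972) -> (-2.199,62.962) [heading=92, draw]
  -- iteration 4/4 --
  FD 4: (-2.199,62.962) -> (-2.338,66.959) [heading=92, draw]
  FD 17: (-2.338,66.959) -> (-2.932,83.949) [heading=92, draw]
]
FD 2: (-2.932,83.949) -> (-3.001,85.948) [heading=92, draw]
FD 7: (-3.001,85.948) -> (-3.246,92.943) [heading=92, draw]
Final: pos=(-3.246,92.943), heading=92, 10 segment(s) drawn
Waypoints (11 total):
(0, 0)
(-0.14, 3.998)
(-0.733, 20.987)
(-0.872, 24.985)
(-1.466, 41.974)
(-1.605, 45.972)
(-2.199, 62.962)
(-2.338, 66.959)
(-2.932, 83.949)
(-3.001, 85.948)
(-3.246, 92.943)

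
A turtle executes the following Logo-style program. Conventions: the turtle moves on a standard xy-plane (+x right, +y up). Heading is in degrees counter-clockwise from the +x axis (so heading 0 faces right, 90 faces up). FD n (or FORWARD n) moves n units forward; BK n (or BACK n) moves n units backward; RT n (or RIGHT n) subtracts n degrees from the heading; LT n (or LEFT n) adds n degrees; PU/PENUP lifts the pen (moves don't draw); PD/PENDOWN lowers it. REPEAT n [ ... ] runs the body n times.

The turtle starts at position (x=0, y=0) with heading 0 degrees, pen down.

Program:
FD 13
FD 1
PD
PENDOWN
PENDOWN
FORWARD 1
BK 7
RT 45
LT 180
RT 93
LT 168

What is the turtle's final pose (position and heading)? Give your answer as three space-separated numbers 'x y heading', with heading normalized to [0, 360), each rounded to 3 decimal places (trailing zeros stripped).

Executing turtle program step by step:
Start: pos=(0,0), heading=0, pen down
FD 13: (0,0) -> (13,0) [heading=0, draw]
FD 1: (13,0) -> (14,0) [heading=0, draw]
PD: pen down
PD: pen down
PD: pen down
FD 1: (14,0) -> (15,0) [heading=0, draw]
BK 7: (15,0) -> (8,0) [heading=0, draw]
RT 45: heading 0 -> 315
LT 180: heading 315 -> 135
RT 93: heading 135 -> 42
LT 168: heading 42 -> 210
Final: pos=(8,0), heading=210, 4 segment(s) drawn

Answer: 8 0 210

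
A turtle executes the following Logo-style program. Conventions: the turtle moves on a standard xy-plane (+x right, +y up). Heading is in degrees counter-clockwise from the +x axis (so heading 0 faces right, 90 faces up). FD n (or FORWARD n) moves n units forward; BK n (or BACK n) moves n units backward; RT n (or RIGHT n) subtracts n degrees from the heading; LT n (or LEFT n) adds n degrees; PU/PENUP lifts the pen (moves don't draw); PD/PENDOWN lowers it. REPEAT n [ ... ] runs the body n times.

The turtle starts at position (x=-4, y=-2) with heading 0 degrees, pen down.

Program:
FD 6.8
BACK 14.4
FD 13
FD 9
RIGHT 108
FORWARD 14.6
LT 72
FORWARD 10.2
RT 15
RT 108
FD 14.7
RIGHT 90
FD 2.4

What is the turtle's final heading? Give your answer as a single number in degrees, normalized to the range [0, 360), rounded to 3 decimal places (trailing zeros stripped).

Executing turtle program step by step:
Start: pos=(-4,-2), heading=0, pen down
FD 6.8: (-4,-2) -> (2.8,-2) [heading=0, draw]
BK 14.4: (2.8,-2) -> (-11.6,-2) [heading=0, draw]
FD 13: (-11.6,-2) -> (1.4,-2) [heading=0, draw]
FD 9: (1.4,-2) -> (10.4,-2) [heading=0, draw]
RT 108: heading 0 -> 252
FD 14.6: (10.4,-2) -> (5.888,-15.885) [heading=252, draw]
LT 72: heading 252 -> 324
FD 10.2: (5.888,-15.885) -> (14.14,-21.881) [heading=324, draw]
RT 15: heading 324 -> 309
RT 108: heading 309 -> 201
FD 14.7: (14.14,-21.881) -> (0.417,-27.149) [heading=201, draw]
RT 90: heading 201 -> 111
FD 2.4: (0.417,-27.149) -> (-0.443,-24.908) [heading=111, draw]
Final: pos=(-0.443,-24.908), heading=111, 8 segment(s) drawn

Answer: 111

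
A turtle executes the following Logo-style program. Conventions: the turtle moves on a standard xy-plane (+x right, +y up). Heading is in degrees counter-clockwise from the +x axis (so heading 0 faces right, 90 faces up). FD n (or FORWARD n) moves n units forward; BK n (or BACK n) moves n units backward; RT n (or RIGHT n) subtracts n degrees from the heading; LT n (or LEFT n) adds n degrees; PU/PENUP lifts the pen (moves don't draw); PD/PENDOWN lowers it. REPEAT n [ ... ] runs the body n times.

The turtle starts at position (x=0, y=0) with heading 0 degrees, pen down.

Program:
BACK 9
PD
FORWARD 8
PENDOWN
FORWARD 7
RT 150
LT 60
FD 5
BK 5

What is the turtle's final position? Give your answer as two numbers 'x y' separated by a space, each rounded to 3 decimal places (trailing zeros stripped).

Executing turtle program step by step:
Start: pos=(0,0), heading=0, pen down
BK 9: (0,0) -> (-9,0) [heading=0, draw]
PD: pen down
FD 8: (-9,0) -> (-1,0) [heading=0, draw]
PD: pen down
FD 7: (-1,0) -> (6,0) [heading=0, draw]
RT 150: heading 0 -> 210
LT 60: heading 210 -> 270
FD 5: (6,0) -> (6,-5) [heading=270, draw]
BK 5: (6,-5) -> (6,0) [heading=270, draw]
Final: pos=(6,0), heading=270, 5 segment(s) drawn

Answer: 6 0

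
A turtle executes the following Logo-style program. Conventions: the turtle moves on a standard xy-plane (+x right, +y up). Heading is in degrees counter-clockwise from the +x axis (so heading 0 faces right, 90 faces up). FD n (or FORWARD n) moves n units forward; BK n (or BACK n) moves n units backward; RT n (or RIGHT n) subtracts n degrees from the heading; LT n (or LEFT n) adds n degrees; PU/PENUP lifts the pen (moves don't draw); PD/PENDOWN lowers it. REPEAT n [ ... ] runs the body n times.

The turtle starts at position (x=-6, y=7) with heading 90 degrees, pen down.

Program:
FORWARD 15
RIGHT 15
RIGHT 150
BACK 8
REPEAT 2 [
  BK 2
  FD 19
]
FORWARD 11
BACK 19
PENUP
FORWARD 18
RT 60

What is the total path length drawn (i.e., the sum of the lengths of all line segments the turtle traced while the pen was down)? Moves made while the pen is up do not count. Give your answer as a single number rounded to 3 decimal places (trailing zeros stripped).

Answer: 95

Derivation:
Executing turtle program step by step:
Start: pos=(-6,7), heading=90, pen down
FD 15: (-6,7) -> (-6,22) [heading=90, draw]
RT 15: heading 90 -> 75
RT 150: heading 75 -> 285
BK 8: (-6,22) -> (-8.071,29.727) [heading=285, draw]
REPEAT 2 [
  -- iteration 1/2 --
  BK 2: (-8.071,29.727) -> (-8.588,31.659) [heading=285, draw]
  FD 19: (-8.588,31.659) -> (-3.671,13.307) [heading=285, draw]
  -- iteration 2/2 --
  BK 2: (-3.671,13.307) -> (-4.188,15.239) [heading=285, draw]
  FD 19: (-4.188,15.239) -> (0.729,-3.114) [heading=285, draw]
]
FD 11: (0.729,-3.114) -> (3.576,-13.739) [heading=285, draw]
BK 19: (3.576,-13.739) -> (-1.341,4.613) [heading=285, draw]
PU: pen up
FD 18: (-1.341,4.613) -> (3.317,-12.773) [heading=285, move]
RT 60: heading 285 -> 225
Final: pos=(3.317,-12.773), heading=225, 8 segment(s) drawn

Segment lengths:
  seg 1: (-6,7) -> (-6,22), length = 15
  seg 2: (-6,22) -> (-8.071,29.727), length = 8
  seg 3: (-8.071,29.727) -> (-8.588,31.659), length = 2
  seg 4: (-8.588,31.659) -> (-3.671,13.307), length = 19
  seg 5: (-3.671,13.307) -> (-4.188,15.239), length = 2
  seg 6: (-4.188,15.239) -> (0.729,-3.114), length = 19
  seg 7: (0.729,-3.114) -> (3.576,-13.739), length = 11
  seg 8: (3.576,-13.739) -> (-1.341,4.613), length = 19
Total = 95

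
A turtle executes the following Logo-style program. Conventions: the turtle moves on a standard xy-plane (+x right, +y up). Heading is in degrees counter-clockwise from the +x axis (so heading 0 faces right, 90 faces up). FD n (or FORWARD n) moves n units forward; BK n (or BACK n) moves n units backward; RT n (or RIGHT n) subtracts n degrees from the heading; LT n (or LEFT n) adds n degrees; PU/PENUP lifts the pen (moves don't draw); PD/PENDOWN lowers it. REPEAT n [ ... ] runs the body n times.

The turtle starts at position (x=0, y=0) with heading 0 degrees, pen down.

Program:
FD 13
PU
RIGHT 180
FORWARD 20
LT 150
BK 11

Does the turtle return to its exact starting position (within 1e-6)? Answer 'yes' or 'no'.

Executing turtle program step by step:
Start: pos=(0,0), heading=0, pen down
FD 13: (0,0) -> (13,0) [heading=0, draw]
PU: pen up
RT 180: heading 0 -> 180
FD 20: (13,0) -> (-7,0) [heading=180, move]
LT 150: heading 180 -> 330
BK 11: (-7,0) -> (-16.526,5.5) [heading=330, move]
Final: pos=(-16.526,5.5), heading=330, 1 segment(s) drawn

Start position: (0, 0)
Final position: (-16.526, 5.5)
Distance = 17.417; >= 1e-6 -> NOT closed

Answer: no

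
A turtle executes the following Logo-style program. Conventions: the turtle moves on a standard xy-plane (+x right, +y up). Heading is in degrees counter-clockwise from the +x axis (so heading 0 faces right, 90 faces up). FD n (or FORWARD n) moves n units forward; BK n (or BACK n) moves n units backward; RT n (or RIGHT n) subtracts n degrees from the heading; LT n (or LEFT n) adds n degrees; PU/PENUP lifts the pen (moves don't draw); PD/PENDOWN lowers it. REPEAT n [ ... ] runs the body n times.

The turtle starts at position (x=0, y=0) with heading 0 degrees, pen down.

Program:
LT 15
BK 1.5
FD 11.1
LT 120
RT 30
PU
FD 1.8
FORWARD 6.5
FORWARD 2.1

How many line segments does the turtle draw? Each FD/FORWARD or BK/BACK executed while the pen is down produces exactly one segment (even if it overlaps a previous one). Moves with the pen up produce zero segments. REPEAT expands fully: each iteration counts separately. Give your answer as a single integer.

Executing turtle program step by step:
Start: pos=(0,0), heading=0, pen down
LT 15: heading 0 -> 15
BK 1.5: (0,0) -> (-1.449,-0.388) [heading=15, draw]
FD 11.1: (-1.449,-0.388) -> (9.273,2.485) [heading=15, draw]
LT 120: heading 15 -> 135
RT 30: heading 135 -> 105
PU: pen up
FD 1.8: (9.273,2.485) -> (8.807,4.223) [heading=105, move]
FD 6.5: (8.807,4.223) -> (7.125,10.502) [heading=105, move]
FD 2.1: (7.125,10.502) -> (6.581,12.53) [heading=105, move]
Final: pos=(6.581,12.53), heading=105, 2 segment(s) drawn
Segments drawn: 2

Answer: 2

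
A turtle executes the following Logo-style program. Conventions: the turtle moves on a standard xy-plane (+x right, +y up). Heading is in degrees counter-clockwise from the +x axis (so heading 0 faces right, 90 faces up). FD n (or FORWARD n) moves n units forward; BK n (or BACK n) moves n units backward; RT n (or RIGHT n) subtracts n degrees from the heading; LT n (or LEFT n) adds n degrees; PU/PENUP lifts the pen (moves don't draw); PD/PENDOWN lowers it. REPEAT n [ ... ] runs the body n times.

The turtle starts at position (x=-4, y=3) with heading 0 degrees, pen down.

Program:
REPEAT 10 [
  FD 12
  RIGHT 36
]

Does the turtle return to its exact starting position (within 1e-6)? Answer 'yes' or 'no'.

Executing turtle program step by step:
Start: pos=(-4,3), heading=0, pen down
REPEAT 10 [
  -- iteration 1/10 --
  FD 12: (-4,3) -> (8,3) [heading=0, draw]
  RT 36: heading 0 -> 324
  -- iteration 2/10 --
  FD 12: (8,3) -> (17.708,-4.053) [heading=324, draw]
  RT 36: heading 324 -> 288
  -- iteration 3/10 --
  FD 12: (17.708,-4.053) -> (21.416,-15.466) [heading=288, draw]
  RT 36: heading 288 -> 252
  -- iteration 4/10 --
  FD 12: (21.416,-15.466) -> (17.708,-26.879) [heading=252, draw]
  RT 36: heading 252 -> 216
  -- iteration 5/10 --
  FD 12: (17.708,-26.879) -> (8,-33.932) [heading=216, draw]
  RT 36: heading 216 -> 180
  -- iteration 6/10 --
  FD 12: (8,-33.932) -> (-4,-33.932) [heading=180, draw]
  RT 36: heading 180 -> 144
  -- iteration 7/10 --
  FD 12: (-4,-33.932) -> (-13.708,-26.879) [heading=144, draw]
  RT 36: heading 144 -> 108
  -- iteration 8/10 --
  FD 12: (-13.708,-26.879) -> (-17.416,-15.466) [heading=108, draw]
  RT 36: heading 108 -> 72
  -- iteration 9/10 --
  FD 12: (-17.416,-15.466) -> (-13.708,-4.053) [heading=72, draw]
  RT 36: heading 72 -> 36
  -- iteration 10/10 --
  FD 12: (-13.708,-4.053) -> (-4,3) [heading=36, draw]
  RT 36: heading 36 -> 0
]
Final: pos=(-4,3), heading=0, 10 segment(s) drawn

Start position: (-4, 3)
Final position: (-4, 3)
Distance = 0; < 1e-6 -> CLOSED

Answer: yes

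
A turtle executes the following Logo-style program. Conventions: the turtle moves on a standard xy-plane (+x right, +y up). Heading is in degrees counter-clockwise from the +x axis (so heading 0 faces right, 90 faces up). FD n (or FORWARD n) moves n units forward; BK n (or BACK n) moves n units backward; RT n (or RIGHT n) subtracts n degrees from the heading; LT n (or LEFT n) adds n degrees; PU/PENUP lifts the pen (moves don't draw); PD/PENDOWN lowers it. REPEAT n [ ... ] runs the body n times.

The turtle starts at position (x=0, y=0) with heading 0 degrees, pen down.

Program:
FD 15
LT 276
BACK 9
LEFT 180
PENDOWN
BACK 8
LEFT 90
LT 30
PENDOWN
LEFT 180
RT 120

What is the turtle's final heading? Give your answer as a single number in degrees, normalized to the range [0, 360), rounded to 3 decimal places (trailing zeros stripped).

Executing turtle program step by step:
Start: pos=(0,0), heading=0, pen down
FD 15: (0,0) -> (15,0) [heading=0, draw]
LT 276: heading 0 -> 276
BK 9: (15,0) -> (14.059,8.951) [heading=276, draw]
LT 180: heading 276 -> 96
PD: pen down
BK 8: (14.059,8.951) -> (14.895,0.995) [heading=96, draw]
LT 90: heading 96 -> 186
LT 30: heading 186 -> 216
PD: pen down
LT 180: heading 216 -> 36
RT 120: heading 36 -> 276
Final: pos=(14.895,0.995), heading=276, 3 segment(s) drawn

Answer: 276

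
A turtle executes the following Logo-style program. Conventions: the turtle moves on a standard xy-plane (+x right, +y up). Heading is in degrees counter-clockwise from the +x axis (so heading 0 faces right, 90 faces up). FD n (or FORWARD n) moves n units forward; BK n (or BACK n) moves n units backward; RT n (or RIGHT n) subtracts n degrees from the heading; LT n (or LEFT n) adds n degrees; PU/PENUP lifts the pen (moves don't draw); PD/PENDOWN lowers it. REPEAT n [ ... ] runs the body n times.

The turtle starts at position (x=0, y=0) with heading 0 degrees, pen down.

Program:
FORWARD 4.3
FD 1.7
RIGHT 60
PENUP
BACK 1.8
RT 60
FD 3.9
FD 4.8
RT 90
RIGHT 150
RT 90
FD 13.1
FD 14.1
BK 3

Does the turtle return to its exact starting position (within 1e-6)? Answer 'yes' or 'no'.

Answer: no

Derivation:
Executing turtle program step by step:
Start: pos=(0,0), heading=0, pen down
FD 4.3: (0,0) -> (4.3,0) [heading=0, draw]
FD 1.7: (4.3,0) -> (6,0) [heading=0, draw]
RT 60: heading 0 -> 300
PU: pen up
BK 1.8: (6,0) -> (5.1,1.559) [heading=300, move]
RT 60: heading 300 -> 240
FD 3.9: (5.1,1.559) -> (3.15,-1.819) [heading=240, move]
FD 4.8: (3.15,-1.819) -> (0.75,-5.976) [heading=240, move]
RT 90: heading 240 -> 150
RT 150: heading 150 -> 0
RT 90: heading 0 -> 270
FD 13.1: (0.75,-5.976) -> (0.75,-19.076) [heading=270, move]
FD 14.1: (0.75,-19.076) -> (0.75,-33.176) [heading=270, move]
BK 3: (0.75,-33.176) -> (0.75,-30.176) [heading=270, move]
Final: pos=(0.75,-30.176), heading=270, 2 segment(s) drawn

Start position: (0, 0)
Final position: (0.75, -30.176)
Distance = 30.185; >= 1e-6 -> NOT closed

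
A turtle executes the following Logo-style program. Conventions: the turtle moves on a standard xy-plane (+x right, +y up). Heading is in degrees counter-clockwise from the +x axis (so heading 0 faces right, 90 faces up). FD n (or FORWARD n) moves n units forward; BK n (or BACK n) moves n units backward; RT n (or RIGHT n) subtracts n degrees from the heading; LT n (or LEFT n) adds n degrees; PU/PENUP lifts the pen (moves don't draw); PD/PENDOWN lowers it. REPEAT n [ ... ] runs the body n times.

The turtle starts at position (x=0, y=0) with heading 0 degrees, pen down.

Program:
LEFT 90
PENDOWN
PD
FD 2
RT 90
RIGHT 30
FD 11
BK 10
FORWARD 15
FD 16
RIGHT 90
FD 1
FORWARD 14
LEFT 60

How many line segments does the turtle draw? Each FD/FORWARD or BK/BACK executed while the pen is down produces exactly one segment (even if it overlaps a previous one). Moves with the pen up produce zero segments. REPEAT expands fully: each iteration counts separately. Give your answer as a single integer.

Executing turtle program step by step:
Start: pos=(0,0), heading=0, pen down
LT 90: heading 0 -> 90
PD: pen down
PD: pen down
FD 2: (0,0) -> (0,2) [heading=90, draw]
RT 90: heading 90 -> 0
RT 30: heading 0 -> 330
FD 11: (0,2) -> (9.526,-3.5) [heading=330, draw]
BK 10: (9.526,-3.5) -> (0.866,1.5) [heading=330, draw]
FD 15: (0.866,1.5) -> (13.856,-6) [heading=330, draw]
FD 16: (13.856,-6) -> (27.713,-14) [heading=330, draw]
RT 90: heading 330 -> 240
FD 1: (27.713,-14) -> (27.213,-14.866) [heading=240, draw]
FD 14: (27.213,-14.866) -> (20.213,-26.99) [heading=240, draw]
LT 60: heading 240 -> 300
Final: pos=(20.213,-26.99), heading=300, 7 segment(s) drawn
Segments drawn: 7

Answer: 7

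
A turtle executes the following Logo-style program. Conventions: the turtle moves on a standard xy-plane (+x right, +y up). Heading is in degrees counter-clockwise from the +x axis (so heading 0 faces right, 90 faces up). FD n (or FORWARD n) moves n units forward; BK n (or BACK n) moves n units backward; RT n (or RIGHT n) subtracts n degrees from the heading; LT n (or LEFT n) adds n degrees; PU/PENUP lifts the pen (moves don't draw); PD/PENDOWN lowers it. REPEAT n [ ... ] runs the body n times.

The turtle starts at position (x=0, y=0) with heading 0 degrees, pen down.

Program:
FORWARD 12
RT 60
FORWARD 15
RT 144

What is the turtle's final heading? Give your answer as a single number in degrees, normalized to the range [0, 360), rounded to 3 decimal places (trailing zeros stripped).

Executing turtle program step by step:
Start: pos=(0,0), heading=0, pen down
FD 12: (0,0) -> (12,0) [heading=0, draw]
RT 60: heading 0 -> 300
FD 15: (12,0) -> (19.5,-12.99) [heading=300, draw]
RT 144: heading 300 -> 156
Final: pos=(19.5,-12.99), heading=156, 2 segment(s) drawn

Answer: 156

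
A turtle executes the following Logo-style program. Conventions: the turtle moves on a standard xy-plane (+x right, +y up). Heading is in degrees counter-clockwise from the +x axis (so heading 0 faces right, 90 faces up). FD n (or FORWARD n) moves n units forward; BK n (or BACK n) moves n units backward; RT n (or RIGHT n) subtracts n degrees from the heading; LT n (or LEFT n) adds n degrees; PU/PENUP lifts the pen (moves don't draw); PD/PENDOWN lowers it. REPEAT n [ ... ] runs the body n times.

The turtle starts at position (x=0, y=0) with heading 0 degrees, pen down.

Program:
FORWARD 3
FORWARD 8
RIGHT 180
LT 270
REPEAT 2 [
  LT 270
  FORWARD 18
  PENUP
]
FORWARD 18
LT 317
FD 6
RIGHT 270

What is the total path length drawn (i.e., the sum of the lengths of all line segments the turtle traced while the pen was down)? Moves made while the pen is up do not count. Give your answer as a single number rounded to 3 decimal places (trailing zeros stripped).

Executing turtle program step by step:
Start: pos=(0,0), heading=0, pen down
FD 3: (0,0) -> (3,0) [heading=0, draw]
FD 8: (3,0) -> (11,0) [heading=0, draw]
RT 180: heading 0 -> 180
LT 270: heading 180 -> 90
REPEAT 2 [
  -- iteration 1/2 --
  LT 270: heading 90 -> 0
  FD 18: (11,0) -> (29,0) [heading=0, draw]
  PU: pen up
  -- iteration 2/2 --
  LT 270: heading 0 -> 270
  FD 18: (29,0) -> (29,-18) [heading=270, move]
  PU: pen up
]
FD 18: (29,-18) -> (29,-36) [heading=270, move]
LT 317: heading 270 -> 227
FD 6: (29,-36) -> (24.908,-40.388) [heading=227, move]
RT 270: heading 227 -> 317
Final: pos=(24.908,-40.388), heading=317, 3 segment(s) drawn

Segment lengths:
  seg 1: (0,0) -> (3,0), length = 3
  seg 2: (3,0) -> (11,0), length = 8
  seg 3: (11,0) -> (29,0), length = 18
Total = 29

Answer: 29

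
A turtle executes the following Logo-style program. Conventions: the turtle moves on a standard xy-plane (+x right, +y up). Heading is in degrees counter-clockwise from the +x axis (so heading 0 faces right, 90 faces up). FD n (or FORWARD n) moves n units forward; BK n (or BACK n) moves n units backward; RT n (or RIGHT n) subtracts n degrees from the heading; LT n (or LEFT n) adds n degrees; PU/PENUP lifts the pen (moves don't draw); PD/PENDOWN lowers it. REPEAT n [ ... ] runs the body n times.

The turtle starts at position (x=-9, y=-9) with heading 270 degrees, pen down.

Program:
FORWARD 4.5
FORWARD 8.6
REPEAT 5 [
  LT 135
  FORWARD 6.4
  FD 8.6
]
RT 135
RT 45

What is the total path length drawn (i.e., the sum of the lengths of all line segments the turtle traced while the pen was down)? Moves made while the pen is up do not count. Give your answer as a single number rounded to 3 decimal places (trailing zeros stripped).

Executing turtle program step by step:
Start: pos=(-9,-9), heading=270, pen down
FD 4.5: (-9,-9) -> (-9,-13.5) [heading=270, draw]
FD 8.6: (-9,-13.5) -> (-9,-22.1) [heading=270, draw]
REPEAT 5 [
  -- iteration 1/5 --
  LT 135: heading 270 -> 45
  FD 6.4: (-9,-22.1) -> (-4.475,-17.575) [heading=45, draw]
  FD 8.6: (-4.475,-17.575) -> (1.607,-11.493) [heading=45, draw]
  -- iteration 2/5 --
  LT 135: heading 45 -> 180
  FD 6.4: (1.607,-11.493) -> (-4.793,-11.493) [heading=180, draw]
  FD 8.6: (-4.793,-11.493) -> (-13.393,-11.493) [heading=180, draw]
  -- iteration 3/5 --
  LT 135: heading 180 -> 315
  FD 6.4: (-13.393,-11.493) -> (-8.868,-16.019) [heading=315, draw]
  FD 8.6: (-8.868,-16.019) -> (-2.787,-22.1) [heading=315, draw]
  -- iteration 4/5 --
  LT 135: heading 315 -> 90
  FD 6.4: (-2.787,-22.1) -> (-2.787,-15.7) [heading=90, draw]
  FD 8.6: (-2.787,-15.7) -> (-2.787,-7.1) [heading=90, draw]
  -- iteration 5/5 --
  LT 135: heading 90 -> 225
  FD 6.4: (-2.787,-7.1) -> (-7.312,-11.625) [heading=225, draw]
  FD 8.6: (-7.312,-11.625) -> (-13.393,-17.707) [heading=225, draw]
]
RT 135: heading 225 -> 90
RT 45: heading 90 -> 45
Final: pos=(-13.393,-17.707), heading=45, 12 segment(s) drawn

Segment lengths:
  seg 1: (-9,-9) -> (-9,-13.5), length = 4.5
  seg 2: (-9,-13.5) -> (-9,-22.1), length = 8.6
  seg 3: (-9,-22.1) -> (-4.475,-17.575), length = 6.4
  seg 4: (-4.475,-17.575) -> (1.607,-11.493), length = 8.6
  seg 5: (1.607,-11.493) -> (-4.793,-11.493), length = 6.4
  seg 6: (-4.793,-11.493) -> (-13.393,-11.493), length = 8.6
  seg 7: (-13.393,-11.493) -> (-8.868,-16.019), length = 6.4
  seg 8: (-8.868,-16.019) -> (-2.787,-22.1), length = 8.6
  seg 9: (-2.787,-22.1) -> (-2.787,-15.7), length = 6.4
  seg 10: (-2.787,-15.7) -> (-2.787,-7.1), length = 8.6
  seg 11: (-2.787,-7.1) -> (-7.312,-11.625), length = 6.4
  seg 12: (-7.312,-11.625) -> (-13.393,-17.707), length = 8.6
Total = 88.1

Answer: 88.1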